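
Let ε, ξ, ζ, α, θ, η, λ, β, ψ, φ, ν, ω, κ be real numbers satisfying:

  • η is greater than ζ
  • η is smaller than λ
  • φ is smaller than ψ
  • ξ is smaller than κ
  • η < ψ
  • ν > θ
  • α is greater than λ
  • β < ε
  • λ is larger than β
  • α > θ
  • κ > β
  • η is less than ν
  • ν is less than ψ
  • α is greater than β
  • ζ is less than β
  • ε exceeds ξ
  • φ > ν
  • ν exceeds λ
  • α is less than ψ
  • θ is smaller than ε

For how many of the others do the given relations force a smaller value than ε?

4

From ε the given relations immediately reach θ, ξ, β.
From those, ζ — 4 in total.
No other element is forced below ε by the given relations, so the count is 4.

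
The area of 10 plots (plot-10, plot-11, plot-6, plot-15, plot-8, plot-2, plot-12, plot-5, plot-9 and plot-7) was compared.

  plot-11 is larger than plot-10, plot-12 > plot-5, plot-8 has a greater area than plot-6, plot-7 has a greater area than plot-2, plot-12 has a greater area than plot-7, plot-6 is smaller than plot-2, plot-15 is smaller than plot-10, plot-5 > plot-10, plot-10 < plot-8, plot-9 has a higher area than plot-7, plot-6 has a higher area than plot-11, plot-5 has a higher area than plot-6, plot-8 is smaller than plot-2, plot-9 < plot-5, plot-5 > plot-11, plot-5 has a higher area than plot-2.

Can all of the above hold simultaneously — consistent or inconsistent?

The single ordering plot-15 < plot-10 < plot-11 < plot-6 < plot-8 < plot-2 < plot-7 < plot-9 < plot-5 < plot-12 satisfies every listed relation, so no contradiction arises.

consistent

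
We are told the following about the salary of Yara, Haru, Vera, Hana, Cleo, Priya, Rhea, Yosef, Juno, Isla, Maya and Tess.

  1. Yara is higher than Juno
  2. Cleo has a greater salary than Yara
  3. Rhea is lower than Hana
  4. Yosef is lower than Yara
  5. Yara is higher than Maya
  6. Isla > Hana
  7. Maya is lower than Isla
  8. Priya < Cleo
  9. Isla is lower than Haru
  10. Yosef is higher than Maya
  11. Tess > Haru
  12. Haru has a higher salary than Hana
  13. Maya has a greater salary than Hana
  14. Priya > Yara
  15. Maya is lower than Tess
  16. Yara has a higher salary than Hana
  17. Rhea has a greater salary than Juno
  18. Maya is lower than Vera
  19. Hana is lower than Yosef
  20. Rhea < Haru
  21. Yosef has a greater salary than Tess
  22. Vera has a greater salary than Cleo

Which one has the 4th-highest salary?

Yara

Chaining the given pairs: Juno < Rhea < Hana < Maya < Isla < Haru < Tess < Yosef < Yara < Priya < Cleo < Vera.
The 4th largest is Yara.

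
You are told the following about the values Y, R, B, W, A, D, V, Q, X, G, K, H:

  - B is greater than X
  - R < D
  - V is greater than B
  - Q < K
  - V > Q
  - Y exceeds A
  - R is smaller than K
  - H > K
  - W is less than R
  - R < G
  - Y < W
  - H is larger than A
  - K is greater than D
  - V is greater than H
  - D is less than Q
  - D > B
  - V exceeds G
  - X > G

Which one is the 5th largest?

D

Chaining the given pairs: A < Y < W < R < G < X < B < D < Q < K < H < V.
Counting 5 from the largest end gives D.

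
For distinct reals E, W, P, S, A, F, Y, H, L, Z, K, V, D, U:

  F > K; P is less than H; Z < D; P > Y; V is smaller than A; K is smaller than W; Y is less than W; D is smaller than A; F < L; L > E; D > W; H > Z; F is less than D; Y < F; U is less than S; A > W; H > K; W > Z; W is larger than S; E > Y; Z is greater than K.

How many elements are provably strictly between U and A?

3

The relations place U below A. An element lies strictly between them when it is forced above U and also forced below A.
Above U: {S, W, D}. Below A: {S, K, Z, Y, F, W, D, V}.
Intersection: {S, W, D} — 3.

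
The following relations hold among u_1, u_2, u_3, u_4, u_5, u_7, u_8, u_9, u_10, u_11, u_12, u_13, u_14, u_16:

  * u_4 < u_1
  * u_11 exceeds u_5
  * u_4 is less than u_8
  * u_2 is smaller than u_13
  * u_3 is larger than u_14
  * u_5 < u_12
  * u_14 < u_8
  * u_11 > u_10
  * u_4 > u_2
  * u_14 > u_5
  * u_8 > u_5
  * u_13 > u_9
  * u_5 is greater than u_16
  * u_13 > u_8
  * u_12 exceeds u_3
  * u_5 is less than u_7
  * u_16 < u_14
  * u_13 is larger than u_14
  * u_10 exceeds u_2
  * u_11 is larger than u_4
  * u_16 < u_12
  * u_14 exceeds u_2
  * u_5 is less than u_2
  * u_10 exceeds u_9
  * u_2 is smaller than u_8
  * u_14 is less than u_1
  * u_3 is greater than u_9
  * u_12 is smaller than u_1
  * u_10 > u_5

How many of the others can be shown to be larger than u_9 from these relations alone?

6

From u_9 the given relations immediately reach u_10, u_3, u_13.
From those, u_12, u_11 — 5 in total.
From those, u_1 — 6 in total.
Nothing else is reachable above u_9; 6 in all.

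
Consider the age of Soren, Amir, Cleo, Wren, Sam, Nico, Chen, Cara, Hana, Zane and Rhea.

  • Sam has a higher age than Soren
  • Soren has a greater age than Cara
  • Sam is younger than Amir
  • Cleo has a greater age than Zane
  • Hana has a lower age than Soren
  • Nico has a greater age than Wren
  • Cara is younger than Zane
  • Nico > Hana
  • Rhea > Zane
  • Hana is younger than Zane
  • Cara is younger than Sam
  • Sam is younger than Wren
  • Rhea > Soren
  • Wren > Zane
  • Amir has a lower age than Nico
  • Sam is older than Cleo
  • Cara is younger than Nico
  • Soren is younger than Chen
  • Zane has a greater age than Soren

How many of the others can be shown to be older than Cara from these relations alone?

9

From Cara the given relations immediately reach Soren, Zane, Sam, Nico.
From those, Cleo, Amir, Wren, Rhea, Chen — 9 in total.
Nothing else is reachable above Cara; 9 in all.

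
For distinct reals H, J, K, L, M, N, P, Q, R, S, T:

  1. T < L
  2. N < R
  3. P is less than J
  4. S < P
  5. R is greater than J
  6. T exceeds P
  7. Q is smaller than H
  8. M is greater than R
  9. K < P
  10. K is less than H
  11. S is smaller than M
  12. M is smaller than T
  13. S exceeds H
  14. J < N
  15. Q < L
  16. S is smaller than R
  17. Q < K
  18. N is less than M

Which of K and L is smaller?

Link the given pairs in sequence: K < H; H < S; S < P; P < J; J < N; N < R; R < M; M < T; T < L.
Chaining these gives K < H < S < P < J < N < R < M < T < L.
So K < L; K is the smaller of the two.

K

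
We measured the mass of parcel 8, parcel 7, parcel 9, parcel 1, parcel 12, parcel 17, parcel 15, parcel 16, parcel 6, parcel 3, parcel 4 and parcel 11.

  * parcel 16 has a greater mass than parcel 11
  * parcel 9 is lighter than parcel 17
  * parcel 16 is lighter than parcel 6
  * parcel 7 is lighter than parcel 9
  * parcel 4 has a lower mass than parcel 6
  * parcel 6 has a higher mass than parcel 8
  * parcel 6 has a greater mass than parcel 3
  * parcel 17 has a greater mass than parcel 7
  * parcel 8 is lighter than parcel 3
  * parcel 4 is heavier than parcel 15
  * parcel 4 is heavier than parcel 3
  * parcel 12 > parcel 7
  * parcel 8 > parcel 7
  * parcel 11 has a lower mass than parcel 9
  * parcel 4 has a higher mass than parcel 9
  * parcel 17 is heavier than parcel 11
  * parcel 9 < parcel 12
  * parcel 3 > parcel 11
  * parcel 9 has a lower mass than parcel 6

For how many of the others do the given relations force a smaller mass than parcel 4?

6

From parcel 4 the given relations immediately reach parcel 9, parcel 3, parcel 15.
From those, parcel 11, parcel 7, parcel 8 — 6 in total.
No other element is forced below parcel 4 by the given relations, so the count is 6.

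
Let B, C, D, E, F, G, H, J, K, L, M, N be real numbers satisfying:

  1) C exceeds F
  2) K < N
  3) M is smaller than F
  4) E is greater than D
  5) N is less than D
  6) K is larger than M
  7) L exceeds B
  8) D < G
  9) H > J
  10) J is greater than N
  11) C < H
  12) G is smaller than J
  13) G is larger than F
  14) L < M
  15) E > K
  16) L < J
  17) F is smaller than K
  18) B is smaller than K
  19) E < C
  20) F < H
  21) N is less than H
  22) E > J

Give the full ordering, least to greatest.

Each adjacent pair is fixed by a given relation: B < L; L < M; M < F; F < K; K < N; N < D; D < G; G < J; J < E; E < C; C < H. Chaining them end to end gives the full order.

B < L < M < F < K < N < D < G < J < E < C < H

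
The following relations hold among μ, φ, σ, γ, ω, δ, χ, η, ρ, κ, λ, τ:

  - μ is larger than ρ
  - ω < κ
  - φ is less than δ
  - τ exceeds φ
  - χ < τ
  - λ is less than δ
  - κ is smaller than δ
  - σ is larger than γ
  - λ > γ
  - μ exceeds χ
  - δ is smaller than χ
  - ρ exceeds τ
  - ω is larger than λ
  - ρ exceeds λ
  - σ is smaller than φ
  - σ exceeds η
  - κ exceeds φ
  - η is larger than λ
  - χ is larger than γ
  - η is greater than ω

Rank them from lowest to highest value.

Nothing is placed below γ, so it is least; from there γ < λ; λ < ω; ω < η; η < σ; σ < φ; φ < κ; κ < δ; δ < χ; χ < τ; τ < ρ; ρ < μ, each given directly.

γ < λ < ω < η < σ < φ < κ < δ < χ < τ < ρ < μ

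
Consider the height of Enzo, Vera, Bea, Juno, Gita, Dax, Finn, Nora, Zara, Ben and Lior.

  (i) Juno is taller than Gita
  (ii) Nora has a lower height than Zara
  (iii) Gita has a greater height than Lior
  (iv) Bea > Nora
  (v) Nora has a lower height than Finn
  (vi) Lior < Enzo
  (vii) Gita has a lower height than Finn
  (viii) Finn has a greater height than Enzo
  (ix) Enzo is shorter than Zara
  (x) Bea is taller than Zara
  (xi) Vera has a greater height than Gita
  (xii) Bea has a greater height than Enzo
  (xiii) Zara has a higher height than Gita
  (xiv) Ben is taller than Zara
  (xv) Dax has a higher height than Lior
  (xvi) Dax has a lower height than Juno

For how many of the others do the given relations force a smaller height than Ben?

From Ben the given relations immediately reach Zara.
From those, Nora, Gita, Enzo — 4 in total.
From those, Lior — 5 in total.
Nothing else is reachable below Ben; 5 in all.

5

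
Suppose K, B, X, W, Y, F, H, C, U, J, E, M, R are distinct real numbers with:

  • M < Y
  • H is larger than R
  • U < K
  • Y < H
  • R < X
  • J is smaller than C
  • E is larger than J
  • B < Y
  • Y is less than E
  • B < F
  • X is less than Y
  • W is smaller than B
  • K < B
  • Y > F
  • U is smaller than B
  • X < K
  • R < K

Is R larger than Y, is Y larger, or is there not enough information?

R < X and X < K give R < K.
With K < B: R < X < K < B.
Then B < F extends the chain to F.
Then F < Y extends the chain to Y.
So Y is larger.

Y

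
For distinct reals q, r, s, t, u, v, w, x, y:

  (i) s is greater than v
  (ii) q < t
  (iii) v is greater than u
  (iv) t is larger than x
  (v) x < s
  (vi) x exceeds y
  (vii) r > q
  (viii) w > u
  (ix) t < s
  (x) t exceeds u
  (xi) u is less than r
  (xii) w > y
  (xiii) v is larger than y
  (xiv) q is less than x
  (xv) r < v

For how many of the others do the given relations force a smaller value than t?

Directly below t: q, u, x.
One step further: y (4 so far).
No other element is forced below t by the given relations, so the count is 4.

4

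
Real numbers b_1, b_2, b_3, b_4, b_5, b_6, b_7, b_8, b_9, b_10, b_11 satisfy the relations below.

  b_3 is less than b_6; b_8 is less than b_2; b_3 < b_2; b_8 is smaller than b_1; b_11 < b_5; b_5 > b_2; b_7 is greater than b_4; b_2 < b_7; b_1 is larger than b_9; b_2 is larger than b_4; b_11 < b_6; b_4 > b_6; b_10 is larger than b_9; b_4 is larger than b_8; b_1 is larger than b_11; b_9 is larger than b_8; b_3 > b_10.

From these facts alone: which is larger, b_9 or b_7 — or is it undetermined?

b_7

Following the relations from b_9: b_9 < b_10 < b_3 < b_6 < b_4 < b_2 < b_7.
So b_7 is larger.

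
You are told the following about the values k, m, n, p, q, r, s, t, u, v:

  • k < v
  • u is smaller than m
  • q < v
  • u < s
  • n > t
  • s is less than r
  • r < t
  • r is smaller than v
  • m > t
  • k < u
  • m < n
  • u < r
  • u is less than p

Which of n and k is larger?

The relevant relations are k < u; u < s; s < r; r < t; t < n.
Chaining these gives k < u < s < r < t < n.
So k < n; n is the larger of the two.

n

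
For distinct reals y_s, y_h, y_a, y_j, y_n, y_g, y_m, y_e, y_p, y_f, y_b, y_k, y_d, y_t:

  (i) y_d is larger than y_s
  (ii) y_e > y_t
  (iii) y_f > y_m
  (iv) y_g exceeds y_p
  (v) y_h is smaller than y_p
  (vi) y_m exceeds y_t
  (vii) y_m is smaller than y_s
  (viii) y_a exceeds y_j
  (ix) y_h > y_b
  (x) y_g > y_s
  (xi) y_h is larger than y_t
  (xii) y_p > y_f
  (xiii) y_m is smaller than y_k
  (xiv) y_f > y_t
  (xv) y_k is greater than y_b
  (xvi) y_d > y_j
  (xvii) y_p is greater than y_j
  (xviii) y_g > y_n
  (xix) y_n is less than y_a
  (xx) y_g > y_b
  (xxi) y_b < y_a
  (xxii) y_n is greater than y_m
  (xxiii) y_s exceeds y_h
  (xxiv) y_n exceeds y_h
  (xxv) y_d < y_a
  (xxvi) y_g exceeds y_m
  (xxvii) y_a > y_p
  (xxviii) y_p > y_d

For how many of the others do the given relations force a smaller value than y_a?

10

From y_a the given relations immediately reach y_b, y_n, y_j, y_d, y_p.
From those, y_m, y_h, y_s, y_f — 9 in total.
From those, y_t — 10 in total.
No other element is forced below y_a by the given relations, so the count is 10.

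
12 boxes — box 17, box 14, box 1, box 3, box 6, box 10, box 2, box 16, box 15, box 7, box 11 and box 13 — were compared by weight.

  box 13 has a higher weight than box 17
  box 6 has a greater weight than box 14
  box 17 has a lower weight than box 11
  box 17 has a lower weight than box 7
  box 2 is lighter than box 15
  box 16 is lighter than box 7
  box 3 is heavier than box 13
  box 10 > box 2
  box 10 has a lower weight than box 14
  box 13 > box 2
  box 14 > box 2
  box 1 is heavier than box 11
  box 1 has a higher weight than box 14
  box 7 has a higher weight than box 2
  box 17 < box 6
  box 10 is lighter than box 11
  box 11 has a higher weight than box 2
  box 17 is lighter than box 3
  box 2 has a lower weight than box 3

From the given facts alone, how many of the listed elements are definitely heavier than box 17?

Directly above box 17: box 13, box 3, box 11, box 7, box 6.
One step further: box 1 (6 so far).
No other element is forced above box 17 by the given relations, so the count is 6.

6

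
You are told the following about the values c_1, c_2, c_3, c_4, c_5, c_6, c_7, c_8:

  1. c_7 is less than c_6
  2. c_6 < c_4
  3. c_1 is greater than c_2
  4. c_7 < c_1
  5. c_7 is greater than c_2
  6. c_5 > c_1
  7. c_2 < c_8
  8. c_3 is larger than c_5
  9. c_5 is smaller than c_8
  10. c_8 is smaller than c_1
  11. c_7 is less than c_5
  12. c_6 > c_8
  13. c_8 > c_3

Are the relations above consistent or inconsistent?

Chaining the given relations yields c_1 < c_5 < c_3 < c_8, so c_1 < c_8. But one relation states c_8 < c_1. These cannot both hold.

inconsistent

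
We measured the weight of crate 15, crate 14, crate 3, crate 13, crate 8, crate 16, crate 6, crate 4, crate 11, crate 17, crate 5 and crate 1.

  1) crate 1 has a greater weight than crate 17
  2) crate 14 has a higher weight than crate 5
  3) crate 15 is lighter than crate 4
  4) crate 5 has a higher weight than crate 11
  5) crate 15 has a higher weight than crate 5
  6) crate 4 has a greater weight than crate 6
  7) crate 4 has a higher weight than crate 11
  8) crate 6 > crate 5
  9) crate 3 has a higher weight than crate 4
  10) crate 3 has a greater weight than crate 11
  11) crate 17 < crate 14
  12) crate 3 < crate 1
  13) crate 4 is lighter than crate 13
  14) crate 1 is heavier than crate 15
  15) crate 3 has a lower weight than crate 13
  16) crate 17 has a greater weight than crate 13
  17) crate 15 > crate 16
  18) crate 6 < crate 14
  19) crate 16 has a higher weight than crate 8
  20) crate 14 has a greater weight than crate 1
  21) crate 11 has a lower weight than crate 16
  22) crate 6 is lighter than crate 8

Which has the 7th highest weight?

crate 15

Chaining the given pairs: crate 11 < crate 5 < crate 6 < crate 8 < crate 16 < crate 15 < crate 4 < crate 3 < crate 13 < crate 17 < crate 1 < crate 14.
The 7th largest is crate 15.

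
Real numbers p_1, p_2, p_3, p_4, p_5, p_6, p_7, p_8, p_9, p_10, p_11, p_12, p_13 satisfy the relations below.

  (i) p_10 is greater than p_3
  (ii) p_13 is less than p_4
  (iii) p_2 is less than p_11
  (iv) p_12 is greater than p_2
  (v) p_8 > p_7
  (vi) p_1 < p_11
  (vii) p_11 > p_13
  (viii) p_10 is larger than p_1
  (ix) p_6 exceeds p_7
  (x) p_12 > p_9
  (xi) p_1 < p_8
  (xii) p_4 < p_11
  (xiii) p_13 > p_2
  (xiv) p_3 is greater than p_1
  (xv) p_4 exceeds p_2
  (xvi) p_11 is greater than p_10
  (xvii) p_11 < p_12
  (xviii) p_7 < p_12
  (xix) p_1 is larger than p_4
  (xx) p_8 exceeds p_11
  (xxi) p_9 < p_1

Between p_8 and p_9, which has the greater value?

Chaining the given relations: p_9 < p_1 < p_3 < p_10 < p_11 < p_8.
So p_9 < p_8; p_8 is the larger of the two.

p_8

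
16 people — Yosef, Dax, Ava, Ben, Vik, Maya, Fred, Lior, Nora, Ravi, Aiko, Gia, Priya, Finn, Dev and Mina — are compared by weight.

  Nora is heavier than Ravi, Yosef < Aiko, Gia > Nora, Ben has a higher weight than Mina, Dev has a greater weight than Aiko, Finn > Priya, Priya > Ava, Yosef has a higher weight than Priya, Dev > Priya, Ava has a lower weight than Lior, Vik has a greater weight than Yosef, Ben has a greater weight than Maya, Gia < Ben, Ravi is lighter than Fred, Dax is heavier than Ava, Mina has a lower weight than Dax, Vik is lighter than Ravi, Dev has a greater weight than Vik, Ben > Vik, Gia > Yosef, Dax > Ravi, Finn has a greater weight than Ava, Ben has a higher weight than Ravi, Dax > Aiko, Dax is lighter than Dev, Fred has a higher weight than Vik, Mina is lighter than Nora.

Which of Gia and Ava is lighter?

Ava

Ava < Priya and Priya < Yosef give Ava < Yosef.
Then Yosef < Vik extends the chain to Vik.
Then Vik < Ravi extends the chain to Ravi.
Then Ravi < Nora extends the chain to Nora.
With Nora < Gia: Ava < Priya < Yosef < Vik < Ravi < Nora < Gia.
So Ava < Gia; Ava is the lighter of the two.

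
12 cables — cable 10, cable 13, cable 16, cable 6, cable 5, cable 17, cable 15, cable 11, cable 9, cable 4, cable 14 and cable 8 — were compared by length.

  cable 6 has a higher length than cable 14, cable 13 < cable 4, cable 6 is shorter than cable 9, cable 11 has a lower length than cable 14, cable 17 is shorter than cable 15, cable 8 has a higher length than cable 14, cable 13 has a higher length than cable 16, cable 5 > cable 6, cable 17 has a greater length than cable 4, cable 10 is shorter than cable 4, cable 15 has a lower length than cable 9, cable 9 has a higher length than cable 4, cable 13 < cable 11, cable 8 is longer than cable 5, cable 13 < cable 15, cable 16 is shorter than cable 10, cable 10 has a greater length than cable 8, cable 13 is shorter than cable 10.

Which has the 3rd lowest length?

cable 11

Chaining the given pairs: cable 16 < cable 13 < cable 11 < cable 14 < cable 6 < cable 5 < cable 8 < cable 10 < cable 4 < cable 17 < cable 15 < cable 9.
The 3rd smallest is cable 11.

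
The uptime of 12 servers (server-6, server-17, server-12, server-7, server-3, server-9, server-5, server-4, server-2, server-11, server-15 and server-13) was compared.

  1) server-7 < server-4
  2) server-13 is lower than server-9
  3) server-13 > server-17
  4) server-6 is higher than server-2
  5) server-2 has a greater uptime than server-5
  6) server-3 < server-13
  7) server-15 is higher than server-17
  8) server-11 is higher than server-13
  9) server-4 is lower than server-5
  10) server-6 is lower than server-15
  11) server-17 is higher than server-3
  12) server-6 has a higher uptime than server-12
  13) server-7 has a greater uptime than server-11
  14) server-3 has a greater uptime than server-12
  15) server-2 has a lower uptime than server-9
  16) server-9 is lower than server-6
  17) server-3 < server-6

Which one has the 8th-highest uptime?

The consecutive relations fix a unique order: server-12 < server-3 < server-17 < server-13 < server-11 < server-7 < server-4 < server-5 < server-2 < server-9 < server-6 < server-15.
Counting 8 from the largest end gives server-11.

server-11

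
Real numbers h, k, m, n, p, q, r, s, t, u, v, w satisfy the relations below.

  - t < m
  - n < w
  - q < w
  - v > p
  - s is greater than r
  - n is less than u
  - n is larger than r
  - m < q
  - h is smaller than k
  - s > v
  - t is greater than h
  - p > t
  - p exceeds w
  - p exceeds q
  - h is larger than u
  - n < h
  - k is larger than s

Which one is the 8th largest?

t

The consecutive relations fix a unique order: r < n < u < h < t < m < q < w < p < v < s < k.
The 8th largest is t.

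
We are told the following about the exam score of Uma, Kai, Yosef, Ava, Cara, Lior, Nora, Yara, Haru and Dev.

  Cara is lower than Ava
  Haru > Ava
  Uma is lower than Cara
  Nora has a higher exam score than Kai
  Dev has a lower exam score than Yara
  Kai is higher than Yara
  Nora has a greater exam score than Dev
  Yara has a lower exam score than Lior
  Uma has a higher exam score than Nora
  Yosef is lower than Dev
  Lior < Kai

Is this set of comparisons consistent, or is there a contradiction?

consistent

The single ordering Yosef < Dev < Yara < Lior < Kai < Nora < Uma < Cara < Ava < Haru satisfies every listed relation, so no contradiction arises.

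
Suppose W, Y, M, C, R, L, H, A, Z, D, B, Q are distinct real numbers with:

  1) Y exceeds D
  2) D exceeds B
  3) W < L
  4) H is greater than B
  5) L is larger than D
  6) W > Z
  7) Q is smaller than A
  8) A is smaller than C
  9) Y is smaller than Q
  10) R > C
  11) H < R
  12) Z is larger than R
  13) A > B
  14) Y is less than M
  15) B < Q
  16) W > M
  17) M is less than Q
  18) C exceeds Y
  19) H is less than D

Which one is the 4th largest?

R

The consecutive relations fix a unique order: B < H < D < Y < M < Q < A < C < R < Z < W < L.
The 4th largest is R.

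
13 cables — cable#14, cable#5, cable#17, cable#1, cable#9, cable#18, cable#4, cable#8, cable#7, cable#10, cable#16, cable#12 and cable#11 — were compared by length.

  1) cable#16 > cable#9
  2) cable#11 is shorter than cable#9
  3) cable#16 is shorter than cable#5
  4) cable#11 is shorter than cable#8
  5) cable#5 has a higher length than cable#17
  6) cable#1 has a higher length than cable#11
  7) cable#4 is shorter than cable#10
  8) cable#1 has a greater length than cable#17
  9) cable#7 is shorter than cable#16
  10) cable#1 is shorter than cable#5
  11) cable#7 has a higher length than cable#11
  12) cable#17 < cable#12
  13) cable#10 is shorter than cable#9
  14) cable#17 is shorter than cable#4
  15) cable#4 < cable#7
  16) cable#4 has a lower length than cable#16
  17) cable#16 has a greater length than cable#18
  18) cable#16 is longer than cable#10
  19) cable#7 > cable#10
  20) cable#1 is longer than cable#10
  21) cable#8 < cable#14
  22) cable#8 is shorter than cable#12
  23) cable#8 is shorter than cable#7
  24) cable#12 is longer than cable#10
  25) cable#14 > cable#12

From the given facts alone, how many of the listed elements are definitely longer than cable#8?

Directly above cable#8: cable#7, cable#12, cable#14.
One step further: cable#16 (4 so far).
One step further: cable#5 (5 so far).
Nothing else is reachable above cable#8; 5 in all.

5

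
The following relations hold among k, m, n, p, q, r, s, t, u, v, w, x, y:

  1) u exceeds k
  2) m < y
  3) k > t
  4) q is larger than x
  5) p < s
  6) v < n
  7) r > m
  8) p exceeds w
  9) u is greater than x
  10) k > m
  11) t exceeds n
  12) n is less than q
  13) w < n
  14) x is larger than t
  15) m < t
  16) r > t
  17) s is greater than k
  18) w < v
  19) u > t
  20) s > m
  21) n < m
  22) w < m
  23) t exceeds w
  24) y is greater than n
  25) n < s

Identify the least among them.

Chaining upward from w: directly above it, p, v, n, m, t; then x, r, q, k, s, u, y.
That covers every other element, and nothing is given below w, so w is the least.

w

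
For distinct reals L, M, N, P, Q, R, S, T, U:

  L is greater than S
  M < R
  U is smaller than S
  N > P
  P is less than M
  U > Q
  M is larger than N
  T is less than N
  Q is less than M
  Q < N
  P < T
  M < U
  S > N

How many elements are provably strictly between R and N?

Chaining upward from N reaches: M, U, S, L.
Chaining downward from R reaches: P, T, Q, M.
Strictly between N and R are those in both lists: M — 1 element.

1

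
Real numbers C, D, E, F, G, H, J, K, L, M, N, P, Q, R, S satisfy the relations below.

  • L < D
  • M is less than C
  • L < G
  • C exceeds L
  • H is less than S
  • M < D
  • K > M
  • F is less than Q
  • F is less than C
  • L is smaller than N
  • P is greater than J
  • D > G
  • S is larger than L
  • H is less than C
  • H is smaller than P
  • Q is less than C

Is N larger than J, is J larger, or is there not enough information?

undetermined

Following every chain through J: above J we get P.
N is not reached, and no chain runs the other way from N to J.
So the given relations leave the order of J and N undetermined.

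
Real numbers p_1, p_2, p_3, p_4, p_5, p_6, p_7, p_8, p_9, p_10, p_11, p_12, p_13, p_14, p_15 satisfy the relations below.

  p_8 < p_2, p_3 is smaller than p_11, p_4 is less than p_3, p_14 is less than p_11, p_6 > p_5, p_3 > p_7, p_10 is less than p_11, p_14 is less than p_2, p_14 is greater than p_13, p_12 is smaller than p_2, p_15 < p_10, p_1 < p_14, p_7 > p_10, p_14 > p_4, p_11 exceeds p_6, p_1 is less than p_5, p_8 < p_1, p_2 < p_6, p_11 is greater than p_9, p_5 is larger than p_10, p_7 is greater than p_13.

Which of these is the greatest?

Chaining downward from p_11: directly below it, p_9, p_10, p_14, p_3, p_6; then p_15, p_13, p_4, p_1, p_5, p_7, p_2; then p_8, p_12.
That covers every other element, and nothing is given above p_11, so p_11 is the greatest.

p_11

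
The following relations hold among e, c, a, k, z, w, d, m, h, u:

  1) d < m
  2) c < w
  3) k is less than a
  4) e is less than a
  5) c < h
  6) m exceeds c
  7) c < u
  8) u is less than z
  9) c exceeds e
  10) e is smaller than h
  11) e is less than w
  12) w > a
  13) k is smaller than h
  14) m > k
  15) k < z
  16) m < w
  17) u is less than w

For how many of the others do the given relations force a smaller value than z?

4

From z the given relations immediately reach k, u.
From those, c — 3 in total.
From those, e — 4 in total.
No other element is forced below z by the given relations, so the count is 4.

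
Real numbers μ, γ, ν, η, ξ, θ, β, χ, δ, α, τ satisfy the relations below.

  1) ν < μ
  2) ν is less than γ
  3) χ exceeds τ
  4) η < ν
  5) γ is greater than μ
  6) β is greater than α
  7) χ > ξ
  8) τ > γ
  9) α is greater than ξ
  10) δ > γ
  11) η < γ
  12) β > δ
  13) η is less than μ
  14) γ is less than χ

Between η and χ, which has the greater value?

η < ν and ν < μ give η < μ.
With μ < γ: η < ν < μ < γ.
With γ < τ: η < ν < μ < γ < τ.
Then τ < χ extends the chain to χ.
So η < χ; χ is the larger of the two.

χ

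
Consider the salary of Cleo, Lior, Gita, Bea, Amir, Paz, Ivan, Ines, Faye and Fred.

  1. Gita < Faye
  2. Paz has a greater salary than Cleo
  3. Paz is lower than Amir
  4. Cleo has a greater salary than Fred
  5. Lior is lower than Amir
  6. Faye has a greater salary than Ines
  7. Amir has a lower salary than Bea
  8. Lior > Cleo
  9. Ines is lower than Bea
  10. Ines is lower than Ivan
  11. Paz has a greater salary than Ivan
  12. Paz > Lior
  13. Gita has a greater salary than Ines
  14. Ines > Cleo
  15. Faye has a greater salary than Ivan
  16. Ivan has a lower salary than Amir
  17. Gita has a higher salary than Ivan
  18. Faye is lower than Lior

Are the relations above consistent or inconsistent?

The single ordering Fred < Cleo < Ines < Ivan < Gita < Faye < Lior < Paz < Amir < Bea satisfies every listed relation, so no contradiction arises.

consistent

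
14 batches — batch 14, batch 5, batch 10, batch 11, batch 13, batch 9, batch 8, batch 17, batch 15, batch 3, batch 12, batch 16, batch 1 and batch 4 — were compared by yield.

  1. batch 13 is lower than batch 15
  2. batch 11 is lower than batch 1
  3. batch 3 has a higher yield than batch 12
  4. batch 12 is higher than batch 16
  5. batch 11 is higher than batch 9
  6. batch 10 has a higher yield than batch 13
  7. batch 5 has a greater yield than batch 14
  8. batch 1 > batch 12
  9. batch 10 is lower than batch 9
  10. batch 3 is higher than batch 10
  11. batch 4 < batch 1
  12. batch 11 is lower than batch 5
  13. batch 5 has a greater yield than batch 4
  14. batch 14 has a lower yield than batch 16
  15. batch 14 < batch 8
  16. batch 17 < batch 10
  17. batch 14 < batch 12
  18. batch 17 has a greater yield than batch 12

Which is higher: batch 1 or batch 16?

batch 16 < batch 12 < batch 17 < batch 10 < batch 9 < batch 11 < batch 1, by transitivity through batch 12, batch 17, batch 10, batch 9, batch 11.
So batch 16 < batch 1; batch 1 is the higher of the two.

batch 1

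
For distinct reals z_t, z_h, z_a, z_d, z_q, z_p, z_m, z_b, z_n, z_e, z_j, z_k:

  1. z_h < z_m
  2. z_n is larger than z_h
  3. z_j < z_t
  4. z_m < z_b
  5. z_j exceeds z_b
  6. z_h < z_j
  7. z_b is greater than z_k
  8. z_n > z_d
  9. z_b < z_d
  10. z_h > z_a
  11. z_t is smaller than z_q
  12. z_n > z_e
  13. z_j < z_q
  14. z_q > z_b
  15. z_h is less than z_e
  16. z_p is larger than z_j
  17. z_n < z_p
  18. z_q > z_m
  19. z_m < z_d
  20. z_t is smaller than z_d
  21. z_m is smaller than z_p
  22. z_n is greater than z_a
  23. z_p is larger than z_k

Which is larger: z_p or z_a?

Following the relations from z_a: z_a < z_h < z_m < z_b < z_j < z_t < z_d < z_n < z_p.
So z_a < z_p; z_p is the larger of the two.

z_p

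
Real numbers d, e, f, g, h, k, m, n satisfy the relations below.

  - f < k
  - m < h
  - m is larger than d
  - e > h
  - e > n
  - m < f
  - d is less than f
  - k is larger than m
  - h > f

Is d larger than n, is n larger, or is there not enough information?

Following every chain through d: above d we get m, f, k, h, e.
n is not reached, and no chain runs the other way from n to d.
So the given relations leave the order of d and n undetermined.

undetermined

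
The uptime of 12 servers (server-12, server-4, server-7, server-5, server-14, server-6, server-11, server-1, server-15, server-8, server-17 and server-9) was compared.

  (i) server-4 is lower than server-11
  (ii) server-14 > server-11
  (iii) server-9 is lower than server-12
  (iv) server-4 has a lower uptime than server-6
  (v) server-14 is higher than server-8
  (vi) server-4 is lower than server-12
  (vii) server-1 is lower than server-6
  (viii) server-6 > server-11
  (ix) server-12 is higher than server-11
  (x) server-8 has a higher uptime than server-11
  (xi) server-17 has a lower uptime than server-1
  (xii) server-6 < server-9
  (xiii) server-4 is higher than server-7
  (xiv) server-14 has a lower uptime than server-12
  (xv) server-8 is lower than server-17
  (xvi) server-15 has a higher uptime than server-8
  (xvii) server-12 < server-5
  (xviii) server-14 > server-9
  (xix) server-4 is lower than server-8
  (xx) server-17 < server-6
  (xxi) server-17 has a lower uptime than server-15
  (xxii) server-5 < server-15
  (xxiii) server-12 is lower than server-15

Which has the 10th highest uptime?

Chaining the given pairs: server-7 < server-4 < server-11 < server-8 < server-17 < server-1 < server-6 < server-9 < server-14 < server-12 < server-5 < server-15.
Counting 10 from the largest end gives server-11.

server-11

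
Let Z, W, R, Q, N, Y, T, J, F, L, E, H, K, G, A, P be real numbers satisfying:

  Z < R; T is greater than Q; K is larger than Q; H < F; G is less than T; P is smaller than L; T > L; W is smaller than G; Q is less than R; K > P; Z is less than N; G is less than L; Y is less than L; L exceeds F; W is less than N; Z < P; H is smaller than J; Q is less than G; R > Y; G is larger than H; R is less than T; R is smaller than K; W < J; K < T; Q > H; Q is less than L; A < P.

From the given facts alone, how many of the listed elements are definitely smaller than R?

From R the given relations immediately reach Q, Y, Z.
From those, H — 4 in total.
Nothing else is reachable below R; 4 in all.

4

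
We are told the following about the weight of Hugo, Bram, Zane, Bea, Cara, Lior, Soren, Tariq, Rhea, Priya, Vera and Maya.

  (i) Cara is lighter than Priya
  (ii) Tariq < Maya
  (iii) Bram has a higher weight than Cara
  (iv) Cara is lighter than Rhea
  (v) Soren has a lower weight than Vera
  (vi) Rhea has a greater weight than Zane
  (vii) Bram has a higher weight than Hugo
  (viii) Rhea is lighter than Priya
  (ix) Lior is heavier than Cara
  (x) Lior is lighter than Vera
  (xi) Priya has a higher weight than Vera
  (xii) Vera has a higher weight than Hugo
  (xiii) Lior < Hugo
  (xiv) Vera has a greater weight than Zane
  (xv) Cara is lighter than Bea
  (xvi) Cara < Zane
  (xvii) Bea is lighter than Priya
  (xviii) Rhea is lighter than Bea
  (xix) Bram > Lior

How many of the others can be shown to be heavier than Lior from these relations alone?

The elements the relations force above Lior are Hugo, Vera, Priya, Bram — no chain reaches any other.
That is 4.

4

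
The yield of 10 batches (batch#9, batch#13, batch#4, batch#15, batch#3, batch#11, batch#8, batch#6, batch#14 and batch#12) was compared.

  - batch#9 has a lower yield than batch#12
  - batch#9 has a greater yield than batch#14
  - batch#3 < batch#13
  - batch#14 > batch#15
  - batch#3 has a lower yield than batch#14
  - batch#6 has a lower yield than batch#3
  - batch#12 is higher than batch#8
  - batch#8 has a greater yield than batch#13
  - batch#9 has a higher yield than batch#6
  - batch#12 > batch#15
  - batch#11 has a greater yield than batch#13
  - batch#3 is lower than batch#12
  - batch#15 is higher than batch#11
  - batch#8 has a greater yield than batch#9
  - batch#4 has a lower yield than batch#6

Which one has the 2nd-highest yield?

batch#8

Piecing the relations together gives one ordering: batch#4 < batch#6 < batch#3 < batch#13 < batch#11 < batch#15 < batch#14 < batch#9 < batch#8 < batch#12.
The 2nd largest is batch#8.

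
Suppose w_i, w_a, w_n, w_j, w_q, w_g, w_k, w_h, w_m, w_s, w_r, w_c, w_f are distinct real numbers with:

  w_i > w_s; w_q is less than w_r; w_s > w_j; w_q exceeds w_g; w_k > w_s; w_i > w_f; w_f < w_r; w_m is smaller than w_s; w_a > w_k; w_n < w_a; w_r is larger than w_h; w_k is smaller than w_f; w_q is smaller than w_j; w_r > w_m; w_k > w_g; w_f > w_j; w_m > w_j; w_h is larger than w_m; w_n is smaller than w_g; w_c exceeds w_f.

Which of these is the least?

Chaining upward from w_n: directly above it, w_g, w_a; then w_q, w_k; then w_j, w_f, w_r; then w_m, w_s, w_c, w_i; then w_h.
That covers every other element, and nothing is given below w_n, so w_n is the least.

w_n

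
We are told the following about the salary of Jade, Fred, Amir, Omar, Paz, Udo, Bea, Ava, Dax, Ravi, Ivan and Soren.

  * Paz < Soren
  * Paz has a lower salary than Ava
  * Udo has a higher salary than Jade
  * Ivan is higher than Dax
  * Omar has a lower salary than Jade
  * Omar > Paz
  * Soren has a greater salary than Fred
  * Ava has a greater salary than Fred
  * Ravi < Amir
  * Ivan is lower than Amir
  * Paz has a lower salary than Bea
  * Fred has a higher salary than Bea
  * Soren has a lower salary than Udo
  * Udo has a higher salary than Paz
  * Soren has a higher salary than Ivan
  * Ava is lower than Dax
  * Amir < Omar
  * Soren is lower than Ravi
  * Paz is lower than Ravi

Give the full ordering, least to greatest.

Paz < Bea < Fred < Ava < Dax < Ivan < Soren < Ravi < Amir < Omar < Jade < Udo

Nothing is placed below Paz, so it is least; from there Paz < Bea; Bea < Fred; Fred < Ava; Ava < Dax; Dax < Ivan; Ivan < Soren; Soren < Ravi; Ravi < Amir; Amir < Omar; Omar < Jade; Jade < Udo, each given directly.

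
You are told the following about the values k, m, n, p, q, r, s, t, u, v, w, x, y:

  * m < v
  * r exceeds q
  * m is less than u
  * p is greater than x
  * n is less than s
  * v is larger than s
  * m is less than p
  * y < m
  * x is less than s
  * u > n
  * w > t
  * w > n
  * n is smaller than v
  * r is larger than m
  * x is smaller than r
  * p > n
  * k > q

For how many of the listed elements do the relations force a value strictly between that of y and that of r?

1

The relations place y below r. An element lies strictly between them when it is forced above y and also forced below r.
Above y: {m, u, v, p}. Below r: {x, m, q}.
Intersection: {m} — 1.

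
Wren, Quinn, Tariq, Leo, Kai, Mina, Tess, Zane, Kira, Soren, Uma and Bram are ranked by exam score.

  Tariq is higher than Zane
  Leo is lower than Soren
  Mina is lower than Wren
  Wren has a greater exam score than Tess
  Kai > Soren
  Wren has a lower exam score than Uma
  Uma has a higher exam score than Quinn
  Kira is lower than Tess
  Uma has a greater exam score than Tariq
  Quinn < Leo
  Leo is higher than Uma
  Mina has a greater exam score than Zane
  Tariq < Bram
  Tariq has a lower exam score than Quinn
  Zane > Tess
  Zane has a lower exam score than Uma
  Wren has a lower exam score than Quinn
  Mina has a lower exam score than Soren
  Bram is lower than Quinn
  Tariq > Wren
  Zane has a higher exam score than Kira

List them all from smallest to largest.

The consecutive links are each given: Kira < Tess; Tess < Zane; Zane < Mina; Mina < Wren; Wren < Tariq; Tariq < Bram; Bram < Quinn; Quinn < Uma; Uma < Leo; Leo < Soren; Soren < Kai.

Kira < Tess < Zane < Mina < Wren < Tariq < Bram < Quinn < Uma < Leo < Soren < Kai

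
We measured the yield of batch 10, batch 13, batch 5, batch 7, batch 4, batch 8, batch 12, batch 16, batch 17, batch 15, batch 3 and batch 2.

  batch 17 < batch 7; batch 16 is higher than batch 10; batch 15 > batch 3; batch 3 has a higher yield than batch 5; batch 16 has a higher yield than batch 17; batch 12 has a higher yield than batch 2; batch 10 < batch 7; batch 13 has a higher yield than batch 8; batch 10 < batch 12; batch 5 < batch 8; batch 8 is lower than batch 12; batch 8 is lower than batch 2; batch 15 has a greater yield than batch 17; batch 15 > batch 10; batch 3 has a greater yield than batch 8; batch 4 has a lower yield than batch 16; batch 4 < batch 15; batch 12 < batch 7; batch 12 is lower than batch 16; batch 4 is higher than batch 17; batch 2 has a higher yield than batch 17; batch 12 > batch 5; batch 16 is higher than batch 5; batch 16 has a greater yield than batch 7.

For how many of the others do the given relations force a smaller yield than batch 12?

5

The elements the relations force below batch 12 are batch 5, batch 8, batch 17, batch 2, batch 10 — no chain reaches any other.
That is 5.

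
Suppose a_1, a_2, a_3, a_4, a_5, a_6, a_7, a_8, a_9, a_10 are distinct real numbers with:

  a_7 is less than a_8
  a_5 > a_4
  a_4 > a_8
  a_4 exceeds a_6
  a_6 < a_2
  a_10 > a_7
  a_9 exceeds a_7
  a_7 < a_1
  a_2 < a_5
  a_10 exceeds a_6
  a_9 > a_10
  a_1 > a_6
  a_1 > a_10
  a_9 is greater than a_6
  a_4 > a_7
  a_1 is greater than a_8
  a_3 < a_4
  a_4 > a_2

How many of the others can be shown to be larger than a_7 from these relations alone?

6

Directly above a_7: a_8, a_10, a_9, a_4, a_1.
One step further: a_5 (6 so far).
Nothing else is reachable above a_7; 6 in all.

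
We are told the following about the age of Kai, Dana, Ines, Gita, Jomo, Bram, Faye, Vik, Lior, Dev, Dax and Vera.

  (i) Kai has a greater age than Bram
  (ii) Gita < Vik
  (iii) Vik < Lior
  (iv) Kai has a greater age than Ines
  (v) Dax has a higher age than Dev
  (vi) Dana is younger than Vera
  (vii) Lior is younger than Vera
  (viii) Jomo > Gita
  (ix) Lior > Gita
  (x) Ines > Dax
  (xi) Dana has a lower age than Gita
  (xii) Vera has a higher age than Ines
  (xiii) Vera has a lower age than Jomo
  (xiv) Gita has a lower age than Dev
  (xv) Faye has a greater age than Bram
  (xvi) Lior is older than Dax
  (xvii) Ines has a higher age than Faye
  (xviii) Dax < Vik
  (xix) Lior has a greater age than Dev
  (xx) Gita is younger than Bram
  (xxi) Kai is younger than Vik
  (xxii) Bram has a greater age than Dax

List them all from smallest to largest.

Nothing is placed below Dana, so it is least; from there Dana < Gita; Gita < Dev; Dev < Dax; Dax < Bram; Bram < Faye; Faye < Ines; Ines < Kai; Kai < Vik; Vik < Lior; Lior < Vera; Vera < Jomo, each given directly.

Dana < Gita < Dev < Dax < Bram < Faye < Ines < Kai < Vik < Lior < Vera < Jomo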